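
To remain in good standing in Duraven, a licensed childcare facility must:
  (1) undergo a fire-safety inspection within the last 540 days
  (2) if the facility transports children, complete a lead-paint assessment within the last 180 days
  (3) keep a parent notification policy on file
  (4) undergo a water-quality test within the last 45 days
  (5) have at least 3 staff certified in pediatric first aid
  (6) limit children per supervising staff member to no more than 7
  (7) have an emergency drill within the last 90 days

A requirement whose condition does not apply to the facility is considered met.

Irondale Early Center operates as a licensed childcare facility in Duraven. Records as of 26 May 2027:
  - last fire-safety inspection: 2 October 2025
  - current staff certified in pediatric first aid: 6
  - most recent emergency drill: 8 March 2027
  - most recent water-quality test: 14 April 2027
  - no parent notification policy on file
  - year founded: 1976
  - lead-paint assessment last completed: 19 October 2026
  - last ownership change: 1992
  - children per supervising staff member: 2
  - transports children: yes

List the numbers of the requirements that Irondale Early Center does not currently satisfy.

1, 2, 3

1. fire-safety inspection 601 days ago vs limit 540 → not met
2. condition 'transports children' holds; lead-paint assessment 219 days ago vs limit 180 → not met
3. parent notification policy absent → not met
4. water-quality test 42 days ago vs limit 45 → met
5. staff certified in pediatric first aid 6 ≥ 3 → met
6. children per supervising staff member 2 ≤ 7 → met
7. emergency drill 79 days ago vs limit 90 → met
Not met: 1, 2, 3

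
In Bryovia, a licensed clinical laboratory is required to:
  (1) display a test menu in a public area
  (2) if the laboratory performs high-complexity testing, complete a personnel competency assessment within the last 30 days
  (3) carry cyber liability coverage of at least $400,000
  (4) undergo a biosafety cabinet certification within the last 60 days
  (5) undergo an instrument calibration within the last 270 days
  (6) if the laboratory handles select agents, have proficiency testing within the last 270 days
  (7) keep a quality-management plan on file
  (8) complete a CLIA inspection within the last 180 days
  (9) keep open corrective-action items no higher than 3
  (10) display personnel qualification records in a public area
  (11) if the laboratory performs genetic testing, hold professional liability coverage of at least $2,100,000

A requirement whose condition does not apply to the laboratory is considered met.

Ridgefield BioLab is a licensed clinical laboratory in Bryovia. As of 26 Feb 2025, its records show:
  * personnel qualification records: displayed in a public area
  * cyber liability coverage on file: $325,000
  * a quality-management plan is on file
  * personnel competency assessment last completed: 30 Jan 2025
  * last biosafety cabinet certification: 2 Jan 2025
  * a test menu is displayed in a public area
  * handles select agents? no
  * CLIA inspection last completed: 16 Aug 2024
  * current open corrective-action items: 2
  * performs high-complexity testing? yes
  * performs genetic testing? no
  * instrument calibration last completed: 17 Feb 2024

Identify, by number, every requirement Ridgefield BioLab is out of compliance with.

1. test menu present → met
2. condition 'performs high-complexity testing' holds; personnel competency assessment 27 days ago vs limit 30 → met
3. cyber liability coverage $325,000 < $400,000 → not met
4. biosafety cabinet certification 55 days ago vs limit 60 → met
5. instrument calibration 375 days ago vs limit 270 → not met
6. condition 'handles select agents' does not hold → requirement n/a → met
7. quality-management plan present → met
8. CLIA inspection 194 days ago vs limit 180 → not met
9. open corrective-action items 2 ≤ 3 → met
10. personnel qualification records present → met
11. condition 'performs genetic testing' does not hold → requirement n/a → met
Not met: 3, 5, 8

3, 5, 8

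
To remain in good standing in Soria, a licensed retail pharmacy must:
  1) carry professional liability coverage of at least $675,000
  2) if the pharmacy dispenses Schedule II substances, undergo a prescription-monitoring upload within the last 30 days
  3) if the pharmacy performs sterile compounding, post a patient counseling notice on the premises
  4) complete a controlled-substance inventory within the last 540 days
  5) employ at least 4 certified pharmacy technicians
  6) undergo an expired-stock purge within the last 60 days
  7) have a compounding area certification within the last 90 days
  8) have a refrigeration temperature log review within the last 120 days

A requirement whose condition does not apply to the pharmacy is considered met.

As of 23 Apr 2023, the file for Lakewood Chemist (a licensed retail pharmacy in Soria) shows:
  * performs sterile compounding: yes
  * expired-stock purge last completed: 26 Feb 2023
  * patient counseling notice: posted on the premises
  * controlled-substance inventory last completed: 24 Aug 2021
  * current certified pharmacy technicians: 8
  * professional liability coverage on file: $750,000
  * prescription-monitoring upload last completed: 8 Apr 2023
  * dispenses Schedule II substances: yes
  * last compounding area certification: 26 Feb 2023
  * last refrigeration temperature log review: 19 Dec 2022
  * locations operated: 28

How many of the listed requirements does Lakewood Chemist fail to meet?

1. professional liability coverage $750,000 ≥ $675,000 → met
2. condition 'dispenses Schedule II substances' holds; prescription-monitoring upload 15 days ago vs limit 30 → met
3. condition 'performs sterile compounding' holds; patient counseling notice present → met
4. controlled-substance inventory 607 days ago vs limit 540 → not met
5. certified pharmacy technicians 8 ≥ 4 → met
6. expired-stock purge 56 days ago vs limit 60 → met
7. compounding area certification 56 days ago vs limit 90 → met
8. refrigeration temperature log review 125 days ago vs limit 120 → not met
Not met: 2 of 8

2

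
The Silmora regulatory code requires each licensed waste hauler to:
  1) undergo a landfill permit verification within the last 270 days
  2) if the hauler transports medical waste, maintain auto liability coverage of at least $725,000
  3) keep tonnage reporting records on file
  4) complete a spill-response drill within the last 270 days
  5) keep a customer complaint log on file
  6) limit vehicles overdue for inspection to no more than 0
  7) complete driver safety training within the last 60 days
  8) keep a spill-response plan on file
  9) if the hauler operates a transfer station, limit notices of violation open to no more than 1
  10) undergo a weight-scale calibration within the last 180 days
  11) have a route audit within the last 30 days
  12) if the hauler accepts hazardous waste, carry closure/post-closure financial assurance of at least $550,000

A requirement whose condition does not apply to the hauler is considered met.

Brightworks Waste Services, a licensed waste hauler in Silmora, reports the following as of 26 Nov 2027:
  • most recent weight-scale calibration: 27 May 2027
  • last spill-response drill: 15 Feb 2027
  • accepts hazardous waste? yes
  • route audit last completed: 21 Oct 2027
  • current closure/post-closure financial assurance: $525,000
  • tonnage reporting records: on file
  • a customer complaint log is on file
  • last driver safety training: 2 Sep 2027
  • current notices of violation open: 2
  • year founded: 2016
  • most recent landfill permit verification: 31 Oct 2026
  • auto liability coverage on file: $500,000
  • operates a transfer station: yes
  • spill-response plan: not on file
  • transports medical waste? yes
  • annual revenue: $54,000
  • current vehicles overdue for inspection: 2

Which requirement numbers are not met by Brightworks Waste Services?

1, 2, 4, 6, 7, 8, 9, 10, 11, 12

1. landfill permit verification 391 days ago vs limit 270 → not met
2. condition 'transports medical waste' holds; auto liability coverage $500,000 < $725,000 → not met
3. tonnage reporting records present → met
4. spill-response drill 284 days ago vs limit 270 → not met
5. customer complaint log present → met
6. vehicles overdue for inspection 2 > 0 → not met
7. driver safety training 85 days ago vs limit 60 → not met
8. spill-response plan absent → not met
9. condition 'operates a transfer station' holds; notices of violation open 2 > 1 → not met
10. weight-scale calibration 183 days ago vs limit 180 → not met
11. route audit 36 days ago vs limit 30 → not met
12. condition 'accepts hazardous waste' holds; closure/post-closure financial assurance $525,000 < $550,000 → not met
Not met: 1, 2, 4, 6, 7, 8, 9, 10, 11, 12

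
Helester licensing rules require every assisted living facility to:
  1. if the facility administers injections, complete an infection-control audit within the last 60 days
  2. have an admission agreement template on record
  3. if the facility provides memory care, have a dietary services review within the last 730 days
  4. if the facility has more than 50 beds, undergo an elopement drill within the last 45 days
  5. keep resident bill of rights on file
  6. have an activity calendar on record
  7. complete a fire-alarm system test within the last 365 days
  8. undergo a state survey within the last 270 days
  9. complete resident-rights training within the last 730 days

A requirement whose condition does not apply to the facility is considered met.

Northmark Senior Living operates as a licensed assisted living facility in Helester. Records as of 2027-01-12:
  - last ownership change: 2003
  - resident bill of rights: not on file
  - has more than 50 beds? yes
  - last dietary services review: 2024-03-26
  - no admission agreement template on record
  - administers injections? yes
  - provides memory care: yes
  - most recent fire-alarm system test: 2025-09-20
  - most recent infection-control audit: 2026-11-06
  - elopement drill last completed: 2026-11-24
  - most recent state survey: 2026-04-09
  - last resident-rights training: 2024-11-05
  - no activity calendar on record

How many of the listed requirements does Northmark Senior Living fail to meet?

1. condition 'administers injections' holds; infection-control audit 67 days ago vs limit 60 → not met
2. admission agreement template absent → not met
3. condition 'provides memory care' holds; dietary services review 1022 days ago vs limit 730 → not met
4. condition 'has more than 50 beds' holds; elopement drill 49 days ago vs limit 45 → not met
5. resident bill of rights absent → not met
6. activity calendar absent → not met
7. fire-alarm system test 479 days ago vs limit 365 → not met
8. state survey 278 days ago vs limit 270 → not met
9. resident-rights training 798 days ago vs limit 730 → not met
Not met: 9 of 9

9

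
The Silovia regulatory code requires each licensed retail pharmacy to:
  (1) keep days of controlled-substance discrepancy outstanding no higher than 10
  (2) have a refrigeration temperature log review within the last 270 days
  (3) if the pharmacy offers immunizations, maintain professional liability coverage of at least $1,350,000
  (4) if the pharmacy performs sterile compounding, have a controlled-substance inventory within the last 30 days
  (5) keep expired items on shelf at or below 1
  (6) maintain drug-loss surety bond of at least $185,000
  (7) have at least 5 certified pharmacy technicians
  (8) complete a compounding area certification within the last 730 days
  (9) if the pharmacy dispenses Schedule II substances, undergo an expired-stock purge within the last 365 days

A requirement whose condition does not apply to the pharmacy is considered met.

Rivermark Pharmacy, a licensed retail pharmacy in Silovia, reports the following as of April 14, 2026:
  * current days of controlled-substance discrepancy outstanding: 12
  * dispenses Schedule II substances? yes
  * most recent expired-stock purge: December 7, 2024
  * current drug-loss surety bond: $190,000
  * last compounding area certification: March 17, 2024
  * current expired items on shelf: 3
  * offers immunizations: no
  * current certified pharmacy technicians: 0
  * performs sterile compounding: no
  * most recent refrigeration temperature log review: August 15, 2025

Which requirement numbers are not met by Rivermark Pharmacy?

1. days of controlled-substance discrepancy outstanding 12 > 10 → not met
2. refrigeration temperature log review 242 days ago vs limit 270 → met
3. condition 'offers immunizations' does not hold → requirement n/a → met
4. condition 'performs sterile compounding' does not hold → requirement n/a → met
5. expired items on shelf 3 > 1 → not met
6. drug-loss surety bond $190,000 ≥ $185,000 → met
7. certified pharmacy technicians 0 < 5 → not met
8. compounding area certification 758 days ago vs limit 730 → not met
9. condition 'dispenses Schedule II substances' holds; expired-stock purge 493 days ago vs limit 365 → not met
Not met: 1, 5, 7, 8, 9

1, 5, 7, 8, 9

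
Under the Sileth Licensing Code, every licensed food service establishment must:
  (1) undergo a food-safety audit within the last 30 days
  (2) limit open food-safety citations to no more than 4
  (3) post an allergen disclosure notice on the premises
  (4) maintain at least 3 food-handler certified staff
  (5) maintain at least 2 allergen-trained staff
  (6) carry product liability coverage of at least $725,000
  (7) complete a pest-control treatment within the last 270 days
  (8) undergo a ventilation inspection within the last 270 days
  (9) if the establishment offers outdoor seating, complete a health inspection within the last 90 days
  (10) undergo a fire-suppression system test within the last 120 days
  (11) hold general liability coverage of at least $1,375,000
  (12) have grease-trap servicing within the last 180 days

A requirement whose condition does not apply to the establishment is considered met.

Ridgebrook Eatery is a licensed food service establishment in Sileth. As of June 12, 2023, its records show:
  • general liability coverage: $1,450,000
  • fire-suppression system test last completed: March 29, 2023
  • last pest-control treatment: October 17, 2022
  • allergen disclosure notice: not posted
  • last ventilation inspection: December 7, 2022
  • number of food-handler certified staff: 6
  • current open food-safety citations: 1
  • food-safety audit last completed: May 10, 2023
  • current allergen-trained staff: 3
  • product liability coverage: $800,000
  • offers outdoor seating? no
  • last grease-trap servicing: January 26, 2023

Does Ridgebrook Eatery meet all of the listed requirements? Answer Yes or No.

No

1. food-safety audit 33 days ago vs limit 30 → not met
2. open food-safety citations 1 ≤ 4 → met
3. allergen disclosure notice absent → not met
4. food-handler certified staff 6 ≥ 3 → met
5. allergen-trained staff 3 ≥ 2 → met
6. product liability coverage $800,000 ≥ $725,000 → met
7. pest-control treatment 238 days ago vs limit 270 → met
8. ventilation inspection 187 days ago vs limit 270 → met
9. condition 'offers outdoor seating' does not hold → requirement n/a → met
10. fire-suppression system test 75 days ago vs limit 120 → met
11. general liability coverage $1,450,000 ≥ $1,375,000 → met
12. grease-trap servicing 137 days ago vs limit 180 → met
Not met: 1, 3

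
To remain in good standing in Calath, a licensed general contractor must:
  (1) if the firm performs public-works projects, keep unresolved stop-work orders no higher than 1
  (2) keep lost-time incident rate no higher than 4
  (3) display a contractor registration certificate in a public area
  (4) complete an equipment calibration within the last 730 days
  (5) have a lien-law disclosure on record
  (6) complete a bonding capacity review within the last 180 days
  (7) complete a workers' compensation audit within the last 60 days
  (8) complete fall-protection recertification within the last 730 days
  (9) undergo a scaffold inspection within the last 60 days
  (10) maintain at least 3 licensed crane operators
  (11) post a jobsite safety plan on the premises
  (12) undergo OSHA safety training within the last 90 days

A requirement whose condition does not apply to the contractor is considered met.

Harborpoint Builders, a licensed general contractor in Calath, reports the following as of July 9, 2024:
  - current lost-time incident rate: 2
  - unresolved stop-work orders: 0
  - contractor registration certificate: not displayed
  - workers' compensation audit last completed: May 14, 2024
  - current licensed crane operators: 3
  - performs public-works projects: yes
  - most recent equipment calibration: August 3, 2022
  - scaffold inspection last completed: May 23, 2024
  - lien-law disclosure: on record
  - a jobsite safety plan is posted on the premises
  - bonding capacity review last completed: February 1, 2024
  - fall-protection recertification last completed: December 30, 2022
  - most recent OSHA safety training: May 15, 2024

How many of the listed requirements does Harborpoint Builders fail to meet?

1

1. condition 'performs public-works projects' holds; unresolved stop-work orders 0 ≤ 1 → met
2. lost-time incident rate 2 ≤ 4 → met
3. contractor registration certificate absent → not met
4. equipment calibration 706 days ago vs limit 730 → met
5. lien-law disclosure present → met
6. bonding capacity review 159 days ago vs limit 180 → met
7. workers' compensation audit 56 days ago vs limit 60 → met
8. fall-protection recertification 557 days ago vs limit 730 → met
9. scaffold inspection 47 days ago vs limit 60 → met
10. licensed crane operators 3 ≥ 3 → met
11. jobsite safety plan present → met
12. OSHA safety training 55 days ago vs limit 90 → met
Not met: 1 of 12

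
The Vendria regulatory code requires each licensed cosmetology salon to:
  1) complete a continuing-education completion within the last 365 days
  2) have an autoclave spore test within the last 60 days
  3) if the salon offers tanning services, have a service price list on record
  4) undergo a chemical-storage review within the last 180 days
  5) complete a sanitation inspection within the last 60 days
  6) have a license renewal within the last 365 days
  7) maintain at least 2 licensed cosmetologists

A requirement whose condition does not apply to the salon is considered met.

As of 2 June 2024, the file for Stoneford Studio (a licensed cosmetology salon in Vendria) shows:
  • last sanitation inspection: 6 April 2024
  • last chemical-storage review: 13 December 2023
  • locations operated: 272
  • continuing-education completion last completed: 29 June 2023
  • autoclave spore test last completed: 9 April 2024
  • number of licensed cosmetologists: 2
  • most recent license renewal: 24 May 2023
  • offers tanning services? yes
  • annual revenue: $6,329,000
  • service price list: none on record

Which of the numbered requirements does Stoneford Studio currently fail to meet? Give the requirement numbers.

3, 6

1. continuing-education completion 339 days ago vs limit 365 → met
2. autoclave spore test 54 days ago vs limit 60 → met
3. condition 'offers tanning services' holds; service price list absent → not met
4. chemical-storage review 172 days ago vs limit 180 → met
5. sanitation inspection 57 days ago vs limit 60 → met
6. license renewal 375 days ago vs limit 365 → not met
7. licensed cosmetologists 2 ≥ 2 → met
Not met: 3, 6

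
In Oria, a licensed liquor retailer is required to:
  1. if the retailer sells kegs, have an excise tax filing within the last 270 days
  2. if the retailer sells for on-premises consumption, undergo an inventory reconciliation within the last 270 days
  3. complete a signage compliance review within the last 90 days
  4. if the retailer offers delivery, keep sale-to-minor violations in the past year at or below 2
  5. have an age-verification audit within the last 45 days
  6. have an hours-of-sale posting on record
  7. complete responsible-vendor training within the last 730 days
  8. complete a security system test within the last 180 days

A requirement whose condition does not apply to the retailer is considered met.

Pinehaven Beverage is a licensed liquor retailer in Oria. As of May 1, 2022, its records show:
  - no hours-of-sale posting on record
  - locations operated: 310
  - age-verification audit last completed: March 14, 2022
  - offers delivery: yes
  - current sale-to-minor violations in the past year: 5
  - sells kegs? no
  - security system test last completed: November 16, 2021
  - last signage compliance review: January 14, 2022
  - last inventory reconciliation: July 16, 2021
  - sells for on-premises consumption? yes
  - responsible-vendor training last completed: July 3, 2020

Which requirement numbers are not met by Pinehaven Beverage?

2, 3, 4, 5, 6

1. condition 'sells kegs' does not hold → requirement n/a → met
2. condition 'sells for on-premises consumption' holds; inventory reconciliation 289 days ago vs limit 270 → not met
3. signage compliance review 107 days ago vs limit 90 → not met
4. condition 'offers delivery' holds; sale-to-minor violations in the past year 5 > 2 → not met
5. age-verification audit 48 days ago vs limit 45 → not met
6. hours-of-sale posting absent → not met
7. responsible-vendor training 667 days ago vs limit 730 → met
8. security system test 166 days ago vs limit 180 → met
Not met: 2, 3, 4, 5, 6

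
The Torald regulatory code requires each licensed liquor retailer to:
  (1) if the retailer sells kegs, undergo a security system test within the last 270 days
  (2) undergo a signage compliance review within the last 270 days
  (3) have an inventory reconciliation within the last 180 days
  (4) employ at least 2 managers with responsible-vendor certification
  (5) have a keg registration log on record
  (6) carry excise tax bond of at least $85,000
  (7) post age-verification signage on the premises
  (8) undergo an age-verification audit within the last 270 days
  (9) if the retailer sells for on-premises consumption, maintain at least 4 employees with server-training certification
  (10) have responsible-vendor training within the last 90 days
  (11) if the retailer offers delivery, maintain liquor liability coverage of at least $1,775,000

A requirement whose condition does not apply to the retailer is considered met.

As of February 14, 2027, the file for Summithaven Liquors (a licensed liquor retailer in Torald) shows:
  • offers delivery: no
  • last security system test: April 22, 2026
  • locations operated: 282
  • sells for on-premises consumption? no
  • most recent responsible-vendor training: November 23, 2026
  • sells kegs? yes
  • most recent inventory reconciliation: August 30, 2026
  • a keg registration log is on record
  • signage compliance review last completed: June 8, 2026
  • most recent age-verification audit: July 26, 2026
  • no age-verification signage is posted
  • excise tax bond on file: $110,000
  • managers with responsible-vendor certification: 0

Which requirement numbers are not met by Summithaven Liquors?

1. condition 'sells kegs' holds; security system test 298 days ago vs limit 270 → not met
2. signage compliance review 251 days ago vs limit 270 → met
3. inventory reconciliation 168 days ago vs limit 180 → met
4. managers with responsible-vendor certification 0 < 2 → not met
5. keg registration log present → met
6. excise tax bond $110,000 ≥ $85,000 → met
7. age-verification signage absent → not met
8. age-verification audit 203 days ago vs limit 270 → met
9. condition 'sells for on-premises consumption' does not hold → requirement n/a → met
10. responsible-vendor training 83 days ago vs limit 90 → met
11. condition 'offers delivery' does not hold → requirement n/a → met
Not met: 1, 4, 7

1, 4, 7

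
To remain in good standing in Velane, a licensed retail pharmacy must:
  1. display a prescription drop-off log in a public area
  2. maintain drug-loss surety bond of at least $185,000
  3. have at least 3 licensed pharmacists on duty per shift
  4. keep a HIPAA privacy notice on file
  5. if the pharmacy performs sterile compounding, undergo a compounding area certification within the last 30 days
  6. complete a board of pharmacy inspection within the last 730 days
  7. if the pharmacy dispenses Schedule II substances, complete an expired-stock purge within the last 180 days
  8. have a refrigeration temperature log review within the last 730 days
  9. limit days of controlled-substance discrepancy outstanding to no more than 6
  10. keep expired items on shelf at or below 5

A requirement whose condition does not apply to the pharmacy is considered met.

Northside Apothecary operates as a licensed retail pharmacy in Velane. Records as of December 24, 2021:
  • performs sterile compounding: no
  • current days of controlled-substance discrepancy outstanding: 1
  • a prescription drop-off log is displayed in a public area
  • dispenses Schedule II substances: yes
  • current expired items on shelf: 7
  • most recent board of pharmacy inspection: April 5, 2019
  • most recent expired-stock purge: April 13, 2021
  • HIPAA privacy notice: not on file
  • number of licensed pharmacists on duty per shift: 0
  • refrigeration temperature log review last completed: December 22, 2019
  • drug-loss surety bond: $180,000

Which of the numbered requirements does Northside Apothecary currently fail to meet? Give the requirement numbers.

2, 3, 4, 6, 7, 8, 10

1. prescription drop-off log present → met
2. drug-loss surety bond $180,000 < $185,000 → not met
3. licensed pharmacists on duty per shift 0 < 3 → not met
4. HIPAA privacy notice absent → not met
5. condition 'performs sterile compounding' does not hold → requirement n/a → met
6. board of pharmacy inspection 994 days ago vs limit 730 → not met
7. condition 'dispenses Schedule II substances' holds; expired-stock purge 255 days ago vs limit 180 → not met
8. refrigeration temperature log review 733 days ago vs limit 730 → not met
9. days of controlled-substance discrepancy outstanding 1 ≤ 6 → met
10. expired items on shelf 7 > 5 → not met
Not met: 2, 3, 4, 6, 7, 8, 10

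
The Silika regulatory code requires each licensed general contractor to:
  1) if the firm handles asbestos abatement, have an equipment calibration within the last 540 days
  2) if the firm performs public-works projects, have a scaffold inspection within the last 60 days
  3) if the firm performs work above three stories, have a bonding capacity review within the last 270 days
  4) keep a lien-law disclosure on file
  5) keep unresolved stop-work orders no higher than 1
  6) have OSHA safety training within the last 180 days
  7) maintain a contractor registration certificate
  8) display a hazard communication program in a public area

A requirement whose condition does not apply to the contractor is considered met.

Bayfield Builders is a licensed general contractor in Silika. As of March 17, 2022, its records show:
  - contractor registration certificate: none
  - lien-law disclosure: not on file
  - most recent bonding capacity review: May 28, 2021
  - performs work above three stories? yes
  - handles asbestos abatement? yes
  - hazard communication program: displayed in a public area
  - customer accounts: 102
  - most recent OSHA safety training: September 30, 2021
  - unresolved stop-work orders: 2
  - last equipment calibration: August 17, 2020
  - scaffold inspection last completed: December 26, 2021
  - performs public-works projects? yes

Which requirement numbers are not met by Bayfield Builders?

1, 2, 3, 4, 5, 7

1. condition 'handles asbestos abatement' holds; equipment calibration 577 days ago vs limit 540 → not met
2. condition 'performs public-works projects' holds; scaffold inspection 81 days ago vs limit 60 → not met
3. condition 'performs work above three stories' holds; bonding capacity review 293 days ago vs limit 270 → not met
4. lien-law disclosure absent → not met
5. unresolved stop-work orders 2 > 1 → not met
6. OSHA safety training 168 days ago vs limit 180 → met
7. contractor registration certificate absent → not met
8. hazard communication program present → met
Not met: 1, 2, 3, 4, 5, 7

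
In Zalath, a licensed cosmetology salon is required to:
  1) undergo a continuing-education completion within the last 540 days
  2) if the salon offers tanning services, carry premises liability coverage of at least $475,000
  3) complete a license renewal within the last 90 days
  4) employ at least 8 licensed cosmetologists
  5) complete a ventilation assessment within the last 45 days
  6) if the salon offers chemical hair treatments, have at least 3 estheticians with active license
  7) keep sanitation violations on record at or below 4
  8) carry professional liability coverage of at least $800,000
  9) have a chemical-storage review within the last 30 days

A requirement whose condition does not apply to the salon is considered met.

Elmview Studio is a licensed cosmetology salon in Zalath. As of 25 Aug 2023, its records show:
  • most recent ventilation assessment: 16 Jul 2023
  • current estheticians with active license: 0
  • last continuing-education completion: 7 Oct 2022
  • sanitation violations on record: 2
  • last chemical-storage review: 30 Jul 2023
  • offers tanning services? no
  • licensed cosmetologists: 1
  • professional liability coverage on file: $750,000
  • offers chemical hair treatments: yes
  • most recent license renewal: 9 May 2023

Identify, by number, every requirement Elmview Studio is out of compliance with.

1. continuing-education completion 322 days ago vs limit 540 → met
2. condition 'offers tanning services' does not hold → requirement n/a → met
3. license renewal 108 days ago vs limit 90 → not met
4. licensed cosmetologists 1 < 8 → not met
5. ventilation assessment 40 days ago vs limit 45 → met
6. condition 'offers chemical hair treatments' holds; estheticians with active license 0 < 3 → not met
7. sanitation violations on record 2 ≤ 4 → met
8. professional liability coverage $750,000 < $800,000 → not met
9. chemical-storage review 26 days ago vs limit 30 → met
Not met: 3, 4, 6, 8

3, 4, 6, 8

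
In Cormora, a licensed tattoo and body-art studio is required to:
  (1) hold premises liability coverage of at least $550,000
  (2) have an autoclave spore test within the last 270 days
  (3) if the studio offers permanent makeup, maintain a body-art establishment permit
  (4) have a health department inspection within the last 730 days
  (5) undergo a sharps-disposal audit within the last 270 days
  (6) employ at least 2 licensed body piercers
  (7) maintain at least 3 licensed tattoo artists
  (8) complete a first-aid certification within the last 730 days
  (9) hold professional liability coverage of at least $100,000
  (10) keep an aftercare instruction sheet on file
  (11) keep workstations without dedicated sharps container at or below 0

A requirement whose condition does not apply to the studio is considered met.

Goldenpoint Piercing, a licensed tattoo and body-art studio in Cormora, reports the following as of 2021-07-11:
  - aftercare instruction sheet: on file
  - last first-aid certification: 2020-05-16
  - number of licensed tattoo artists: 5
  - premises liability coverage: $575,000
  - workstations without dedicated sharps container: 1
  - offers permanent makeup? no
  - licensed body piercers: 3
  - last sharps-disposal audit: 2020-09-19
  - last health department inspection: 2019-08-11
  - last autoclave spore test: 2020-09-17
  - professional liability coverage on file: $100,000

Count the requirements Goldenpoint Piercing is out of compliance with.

3

1. premises liability coverage $575,000 ≥ $550,000 → met
2. autoclave spore test 297 days ago vs limit 270 → not met
3. condition 'offers permanent makeup' does not hold → requirement n/a → met
4. health department inspection 700 days ago vs limit 730 → met
5. sharps-disposal audit 295 days ago vs limit 270 → not met
6. licensed body piercers 3 ≥ 2 → met
7. licensed tattoo artists 5 ≥ 3 → met
8. first-aid certification 421 days ago vs limit 730 → met
9. professional liability coverage $100,000 ≥ $100,000 → met
10. aftercare instruction sheet present → met
11. workstations without dedicated sharps container 1 > 0 → not met
Not met: 3 of 11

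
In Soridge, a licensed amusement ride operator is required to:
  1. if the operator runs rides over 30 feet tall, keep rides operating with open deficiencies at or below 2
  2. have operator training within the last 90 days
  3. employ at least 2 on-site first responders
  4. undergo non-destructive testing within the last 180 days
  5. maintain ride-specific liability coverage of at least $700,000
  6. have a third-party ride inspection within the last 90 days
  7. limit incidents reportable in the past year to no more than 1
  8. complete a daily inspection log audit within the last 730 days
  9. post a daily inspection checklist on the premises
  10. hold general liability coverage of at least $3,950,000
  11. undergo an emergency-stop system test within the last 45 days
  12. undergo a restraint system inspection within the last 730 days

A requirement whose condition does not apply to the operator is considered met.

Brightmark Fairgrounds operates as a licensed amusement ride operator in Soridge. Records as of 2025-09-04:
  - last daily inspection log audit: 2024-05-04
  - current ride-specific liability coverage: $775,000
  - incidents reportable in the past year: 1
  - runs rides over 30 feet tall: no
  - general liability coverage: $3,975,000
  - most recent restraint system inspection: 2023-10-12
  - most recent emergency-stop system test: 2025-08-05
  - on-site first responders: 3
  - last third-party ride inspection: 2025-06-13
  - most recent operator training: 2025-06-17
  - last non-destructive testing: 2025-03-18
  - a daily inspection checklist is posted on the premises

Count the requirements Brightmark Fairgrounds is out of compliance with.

1. condition 'runs rides over 30 feet tall' does not hold → requirement n/a → met
2. operator training 79 days ago vs limit 90 → met
3. on-site first responders 3 ≥ 2 → met
4. non-destructive testing 170 days ago vs limit 180 → met
5. ride-specific liability coverage $775,000 ≥ $700,000 → met
6. third-party ride inspection 83 days ago vs limit 90 → met
7. incidents reportable in the past year 1 ≤ 1 → met
8. daily inspection log audit 488 days ago vs limit 730 → met
9. daily inspection checklist present → met
10. general liability coverage $3,975,000 ≥ $3,950,000 → met
11. emergency-stop system test 30 days ago vs limit 45 → met
12. restraint system inspection 693 days ago vs limit 730 → met
Not met: 0 of 12

0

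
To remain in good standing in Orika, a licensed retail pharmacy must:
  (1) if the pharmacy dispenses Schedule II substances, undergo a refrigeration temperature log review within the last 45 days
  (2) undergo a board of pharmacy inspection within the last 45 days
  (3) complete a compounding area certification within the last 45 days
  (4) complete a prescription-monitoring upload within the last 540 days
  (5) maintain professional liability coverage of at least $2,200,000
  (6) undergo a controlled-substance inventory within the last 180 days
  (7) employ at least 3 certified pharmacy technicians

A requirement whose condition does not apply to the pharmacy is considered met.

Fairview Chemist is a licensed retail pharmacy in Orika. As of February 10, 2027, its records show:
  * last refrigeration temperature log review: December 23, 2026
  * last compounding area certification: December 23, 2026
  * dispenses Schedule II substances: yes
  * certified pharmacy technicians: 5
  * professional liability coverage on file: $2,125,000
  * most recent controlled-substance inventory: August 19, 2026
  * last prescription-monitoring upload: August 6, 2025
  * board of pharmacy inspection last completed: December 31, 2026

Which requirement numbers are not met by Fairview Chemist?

1, 3, 4, 5

1. condition 'dispenses Schedule II substances' holds; refrigeration temperature log review 49 days ago vs limit 45 → not met
2. board of pharmacy inspection 41 days ago vs limit 45 → met
3. compounding area certification 49 days ago vs limit 45 → not met
4. prescription-monitoring upload 553 days ago vs limit 540 → not met
5. professional liability coverage $2,125,000 < $2,200,000 → not met
6. controlled-substance inventory 175 days ago vs limit 180 → met
7. certified pharmacy technicians 5 ≥ 3 → met
Not met: 1, 3, 4, 5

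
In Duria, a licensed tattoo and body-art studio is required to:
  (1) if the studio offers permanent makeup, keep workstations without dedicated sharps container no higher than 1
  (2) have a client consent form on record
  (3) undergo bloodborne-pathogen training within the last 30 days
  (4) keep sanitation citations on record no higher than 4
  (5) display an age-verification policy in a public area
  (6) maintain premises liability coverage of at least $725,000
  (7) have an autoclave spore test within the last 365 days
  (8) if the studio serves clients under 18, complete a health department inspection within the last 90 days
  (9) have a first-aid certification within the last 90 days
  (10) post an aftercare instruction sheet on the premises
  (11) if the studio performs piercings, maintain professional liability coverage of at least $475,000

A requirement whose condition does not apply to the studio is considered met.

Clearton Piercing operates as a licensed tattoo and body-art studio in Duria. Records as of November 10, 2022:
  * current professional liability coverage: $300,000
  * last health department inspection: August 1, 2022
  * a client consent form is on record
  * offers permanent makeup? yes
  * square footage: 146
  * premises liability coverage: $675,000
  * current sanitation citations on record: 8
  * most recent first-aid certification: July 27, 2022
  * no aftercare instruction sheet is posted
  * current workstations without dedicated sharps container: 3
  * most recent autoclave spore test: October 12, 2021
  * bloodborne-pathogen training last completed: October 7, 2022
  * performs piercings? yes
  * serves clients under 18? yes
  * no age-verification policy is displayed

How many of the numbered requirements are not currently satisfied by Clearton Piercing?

1. condition 'offers permanent makeup' holds; workstations without dedicated sharps container 3 > 1 → not met
2. client consent form present → met
3. bloodborne-pathogen training 34 days ago vs limit 30 → not met
4. sanitation citations on record 8 > 4 → not met
5. age-verification policy absent → not met
6. premises liability coverage $675,000 < $725,000 → not met
7. autoclave spore test 394 days ago vs limit 365 → not met
8. condition 'serves clients under 18' holds; health department inspection 101 days ago vs limit 90 → not met
9. first-aid certification 106 days ago vs limit 90 → not met
10. aftercare instruction sheet absent → not met
11. condition 'performs piercings' holds; professional liability coverage $300,000 < $475,000 → not met
Not met: 10 of 11

10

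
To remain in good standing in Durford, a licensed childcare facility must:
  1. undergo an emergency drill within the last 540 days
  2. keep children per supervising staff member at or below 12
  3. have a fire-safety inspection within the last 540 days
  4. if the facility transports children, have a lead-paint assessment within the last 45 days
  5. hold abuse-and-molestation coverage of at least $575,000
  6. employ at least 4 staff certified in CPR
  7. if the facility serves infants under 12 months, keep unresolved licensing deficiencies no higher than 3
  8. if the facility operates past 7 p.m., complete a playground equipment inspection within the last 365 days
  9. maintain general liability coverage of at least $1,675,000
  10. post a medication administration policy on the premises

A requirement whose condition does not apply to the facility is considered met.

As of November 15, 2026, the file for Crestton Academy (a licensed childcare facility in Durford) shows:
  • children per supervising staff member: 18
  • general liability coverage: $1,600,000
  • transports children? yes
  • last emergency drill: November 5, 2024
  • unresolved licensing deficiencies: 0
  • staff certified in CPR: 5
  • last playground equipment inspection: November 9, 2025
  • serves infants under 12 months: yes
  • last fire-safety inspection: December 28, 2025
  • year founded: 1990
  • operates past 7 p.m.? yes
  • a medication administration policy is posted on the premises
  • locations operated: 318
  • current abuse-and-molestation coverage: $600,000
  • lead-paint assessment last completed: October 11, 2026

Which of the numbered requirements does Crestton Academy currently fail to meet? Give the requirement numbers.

1, 2, 8, 9

1. emergency drill 740 days ago vs limit 540 → not met
2. children per supervising staff member 18 > 12 → not met
3. fire-safety inspection 322 days ago vs limit 540 → met
4. condition 'transports children' holds; lead-paint assessment 35 days ago vs limit 45 → met
5. abuse-and-molestation coverage $600,000 ≥ $575,000 → met
6. staff certified in CPR 5 ≥ 4 → met
7. condition 'serves infants under 12 months' holds; unresolved licensing deficiencies 0 ≤ 3 → met
8. condition 'operates past 7 p.m.' holds; playground equipment inspection 371 days ago vs limit 365 → not met
9. general liability coverage $1,600,000 < $1,675,000 → not met
10. medication administration policy present → met
Not met: 1, 2, 8, 9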